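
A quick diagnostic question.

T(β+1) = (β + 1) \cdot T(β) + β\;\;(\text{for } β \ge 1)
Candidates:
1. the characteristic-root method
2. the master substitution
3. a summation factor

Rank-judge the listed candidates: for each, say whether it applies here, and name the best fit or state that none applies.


Technique: a summation factor — the coefficient β + 1 drifts with the index, so no fixed root exists; normalizing by the cumulative product telescopes it.
- the characteristic-root method: the coefficients vary with the index, breaking the constant-coefficient structure the method needs.
- the master substitution — the recursive argument is a shift of the index, not a fixed fraction of it.
- a summation factor — yes, a natural case for it.


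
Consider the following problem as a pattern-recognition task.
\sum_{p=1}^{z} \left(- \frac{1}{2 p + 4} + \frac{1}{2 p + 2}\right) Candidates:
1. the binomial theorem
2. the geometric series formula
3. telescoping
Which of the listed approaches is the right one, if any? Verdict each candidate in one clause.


Technique: telescoping — write out three consecutive terms and watch the interior cancel: the advanced copy one term subtracts reappears as the very next term's leading piece, pair after pair.
- the binomial theorem — there is no sum-raised-to-a-power identity hiding in these terms.
- the geometric series formula: consecutive terms are not related by a fixed multiplier.
- telescoping — a fit — the right tool for this form.


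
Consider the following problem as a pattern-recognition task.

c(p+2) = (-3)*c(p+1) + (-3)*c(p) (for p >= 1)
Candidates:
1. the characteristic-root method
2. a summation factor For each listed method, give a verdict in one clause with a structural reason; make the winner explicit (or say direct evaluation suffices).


Best approach: the characteristic-root method — every coefficient is a fixed number and the forcing is zero — substitute r^p and read off the root equation.
- the characteristic-root method: applicable, and directly so.
- a summation factor — the recurrence reaches back more than one step, outside the first-order family a summation factor normalizes.


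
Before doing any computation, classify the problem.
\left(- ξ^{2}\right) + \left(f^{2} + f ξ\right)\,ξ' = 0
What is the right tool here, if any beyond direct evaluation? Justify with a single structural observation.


Technique: the homogeneous substitution — the slope is degree-zero homogeneous: the ratio substitution v = ξ/f collapses it. A Bernoulli substitution after rearrangement (possibly exchanging dependent and independent variable) is a fair alternative; the homogeneous route works on the equation as it stands.


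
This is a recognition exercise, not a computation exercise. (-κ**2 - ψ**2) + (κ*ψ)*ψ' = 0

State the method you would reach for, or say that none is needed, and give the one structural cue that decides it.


Technique: the homogeneous substitution — scaling κ and ψ together leaves the slope fixed — it depends only on ψ/κ, so substitute the ratio. This doubles as a Bernoulli equation in the unknown as written; the homogeneous route needs no setup at all.


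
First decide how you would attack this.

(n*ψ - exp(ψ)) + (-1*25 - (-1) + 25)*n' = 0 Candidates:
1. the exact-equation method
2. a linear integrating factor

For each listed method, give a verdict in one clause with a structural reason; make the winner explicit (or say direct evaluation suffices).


Technique: a linear integrating factor — the equation is linear in n with coefficient ψ; multiplying by the integrating factor exp(∫ψ) makes the left side a perfect derivative.
- the exact-equation method: the cross partial derivatives disagree, so no single potential exists.
- a linear integrating factor — yes — fits the structure here.


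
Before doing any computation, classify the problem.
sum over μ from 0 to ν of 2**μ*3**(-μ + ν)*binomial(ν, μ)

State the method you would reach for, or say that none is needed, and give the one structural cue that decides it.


Verdict: the binomial theorem — the binomial coefficients weight matched powers of 2 and 3, which is exactly the expansion of a binomial power.


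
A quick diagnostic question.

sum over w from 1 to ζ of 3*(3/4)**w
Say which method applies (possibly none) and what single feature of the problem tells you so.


Technique: the geometric series formula — the ratio of consecutive terms is the constant 3/4, independent of the index — a geometric sum.


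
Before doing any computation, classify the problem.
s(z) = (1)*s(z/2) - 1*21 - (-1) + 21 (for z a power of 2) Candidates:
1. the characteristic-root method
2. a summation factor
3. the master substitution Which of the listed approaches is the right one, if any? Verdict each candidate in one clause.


Diagnosis: the master substitution — the argument contracts 2-fold per step: reindex z exponentially and solve the linear recurrence in the new index.
- the characteristic-root method — a divided-index call is not the fixed-shift linear shape that characteristic roots solve.
- a summation factor: a divided-index call is outside the fixed-shift first-order family a summation factor normalizes.
- the master substitution: yes — fits the structure here.


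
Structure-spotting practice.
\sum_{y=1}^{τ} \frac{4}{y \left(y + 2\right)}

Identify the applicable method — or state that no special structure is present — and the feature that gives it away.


Best approach: telescoping — poles of \frac{4}{y \left(y + 2\right)} differ by an integer, the telltale of a telescoping partial-fraction sum.


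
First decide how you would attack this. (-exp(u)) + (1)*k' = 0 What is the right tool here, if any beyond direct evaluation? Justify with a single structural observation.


Method: no special technique — the slope is a pure function of u; integrate both sides and be done.


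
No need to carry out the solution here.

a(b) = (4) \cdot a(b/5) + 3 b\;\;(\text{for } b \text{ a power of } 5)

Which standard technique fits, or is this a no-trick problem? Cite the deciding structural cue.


Method: the master substitution — the argument contracts 5-fold per step: reindex b exponentially and solve the linear recurrence in the new index.


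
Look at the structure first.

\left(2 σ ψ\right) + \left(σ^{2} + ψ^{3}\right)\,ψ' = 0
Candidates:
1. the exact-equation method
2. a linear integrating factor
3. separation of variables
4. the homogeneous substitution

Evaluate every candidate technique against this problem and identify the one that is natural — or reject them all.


Best approach: the exact-equation method — checking ∂/∂ψ of 2 σ ψ against ∂/∂σ of σ^{2} + ψ^{3}: they match — the equation is exact as it stands.
- the exact-equation method — applies; the problem has the shape this method handles.
- a linear integrating factor — a nonlinear term in the unknown puts this outside the integrating-factor template.
- separation of variables: the two dependences are entangled, not a clean product of one-variable pieces.
- the homogeneous substitution: solved for the derivative, the right side changes under joint scaling of the two variables.


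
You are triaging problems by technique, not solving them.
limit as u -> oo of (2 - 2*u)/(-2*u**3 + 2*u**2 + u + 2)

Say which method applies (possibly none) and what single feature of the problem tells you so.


Best approach: dominant-term comparison — at large u only the top-degree terms survive; compare the leading terms and the limit falls out. Differentiating the expression as a single quotient would eventually settle it as well; matching dominant growth settles it immediately.


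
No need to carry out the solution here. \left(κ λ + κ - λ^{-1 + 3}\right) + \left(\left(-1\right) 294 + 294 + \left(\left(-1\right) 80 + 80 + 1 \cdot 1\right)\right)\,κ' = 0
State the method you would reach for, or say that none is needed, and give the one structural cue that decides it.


Technique: a linear integrating factor — the unknown enters only to the first power against a nonzero forcing term — the integrating-factor template applies directly.


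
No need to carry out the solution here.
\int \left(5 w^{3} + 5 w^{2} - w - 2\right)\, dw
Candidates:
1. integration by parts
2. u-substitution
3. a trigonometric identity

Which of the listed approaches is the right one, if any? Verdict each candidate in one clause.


Verdict: no special technique — a term-by-term power-rule job in w; no substitution or rearrangement earns its keep here.
- integration by parts — splitting off a factor buys nothing — the integrand integrates directly without parts.
- u-substitution — no substitution does more than relabel what direct integration already handles.
- a trigonometric identity — with no trigonometric functions present, identity rewriting has no target.


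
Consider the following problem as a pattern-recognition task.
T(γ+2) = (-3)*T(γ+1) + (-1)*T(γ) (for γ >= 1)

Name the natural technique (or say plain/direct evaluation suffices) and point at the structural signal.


Best approach: the characteristic-root method — no index-dependence in the weights and nothing inhomogeneous: classic characteristic-equation setup.


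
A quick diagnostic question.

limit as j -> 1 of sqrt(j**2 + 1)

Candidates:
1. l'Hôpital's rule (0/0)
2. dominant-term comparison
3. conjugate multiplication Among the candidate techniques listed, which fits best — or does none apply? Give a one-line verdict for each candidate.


Technique: no special technique — no vanishing denominator and no indeterminate clash at the point — evaluation is immediate.
- l'Hôpital's rule (0/0) — substituting the point gives a finite value outright — there is no indeterminate clash to repair.
- dominant-term comparison: this is not a rational comparison of growth rates at infinity.
- conjugate multiplication: no difference of divergent radicals appears, so rationalizing has nothing to cancel.


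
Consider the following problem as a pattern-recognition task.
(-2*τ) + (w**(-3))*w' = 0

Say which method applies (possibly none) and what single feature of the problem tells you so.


Technique: separation of variables — separating collects all w-dependence with the derivative and leaves all τ-dependence opposite: variables separate. The equation is exact as it stands too — a potential function exists — though separation reads the split structure directly.


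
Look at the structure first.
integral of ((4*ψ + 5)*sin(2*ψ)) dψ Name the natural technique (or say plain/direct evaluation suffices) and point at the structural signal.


Technique: integration by parts — differentiate 4*ψ + 5, integrate sin(2*ψ): each pass lowers the polynomial degree, so parts terminates.


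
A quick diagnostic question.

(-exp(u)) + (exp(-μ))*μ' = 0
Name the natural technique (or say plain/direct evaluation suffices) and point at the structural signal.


Method: separation of variables — separating collects all μ-dependence with the derivative and leaves all u-dependence opposite: variables separate. The cross-partial test also passes here (vacuously, each side single-variable); the potential-function route would work, separation is simply more immediate.


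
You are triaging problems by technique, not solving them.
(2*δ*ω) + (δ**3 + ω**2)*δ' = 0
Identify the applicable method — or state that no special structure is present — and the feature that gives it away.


Diagnosis: the exact-equation method — checking ∂/∂δ of 2*δ*ω against ∂/∂ω of δ**3 + ω**2: they match — the equation is exact as it stands.


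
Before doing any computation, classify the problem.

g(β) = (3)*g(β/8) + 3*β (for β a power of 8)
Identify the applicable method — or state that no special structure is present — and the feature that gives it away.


Method: the master substitution — the index is divided (β/8), not shifted — substitute β = 8^m to straighten it into a shift recurrence.


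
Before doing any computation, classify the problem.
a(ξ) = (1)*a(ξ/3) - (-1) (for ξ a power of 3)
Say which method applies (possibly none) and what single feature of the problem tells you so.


Technique: the master substitution — the argument ξ/3 divides the index by 3; the standard ξ = 3^m substitution converts it to a constant-shift recurrence.


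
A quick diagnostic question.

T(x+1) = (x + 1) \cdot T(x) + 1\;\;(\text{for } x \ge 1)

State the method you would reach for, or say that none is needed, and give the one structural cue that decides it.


Verdict: a summation factor — because the multiplier x + 1 is index-dependent, divide through by its running product and sum the resulting differences.


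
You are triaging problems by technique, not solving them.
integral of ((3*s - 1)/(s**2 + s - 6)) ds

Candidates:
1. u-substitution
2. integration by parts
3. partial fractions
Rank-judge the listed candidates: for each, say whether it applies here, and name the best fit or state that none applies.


Verdict: partial fractions — the denominator s**2 + s - 6 factors, so the quotient decomposes into elementary partial fractions term by term.
- u-substitution: no subexpression of the integrand serves as a whole-integral substitution inner — individual terms may offer their own, but none carries its derivative as a factor of the full integrand; a working change of variable would have to be constructed from outside the expression.
- integration by parts — no split into a nonconstant polynomial times one of the standard kernels — exp, sine, or cosine of a linear argument, or a logarithm — applies here.
- partial fractions — applies; the problem has the shape this method handles.


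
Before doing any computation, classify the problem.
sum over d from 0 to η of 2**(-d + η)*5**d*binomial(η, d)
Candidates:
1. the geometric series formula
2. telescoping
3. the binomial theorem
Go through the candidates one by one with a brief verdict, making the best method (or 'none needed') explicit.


Best approach: the binomial theorem — the binomial coefficients weight matched powers of 5 and 2, which is exactly the expansion of a binomial power.
- the geometric series formula: the term-to-term ratio changes with the index, so the geometric formula cannot close it.
- telescoping: neither a shifted-difference shape nor integer-spaced poles are present.
- the binomial theorem — applicable, and directly so.


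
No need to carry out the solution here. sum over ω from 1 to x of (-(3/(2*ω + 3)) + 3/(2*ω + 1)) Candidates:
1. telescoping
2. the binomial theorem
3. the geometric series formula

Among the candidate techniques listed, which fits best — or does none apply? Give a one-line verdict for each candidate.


Diagnosis: telescoping — this sum is a zipper: each term contributes 3/(2*ω + 1) and removes the next index's value, which the following term puts back, closing term by term.
- telescoping — a fit — the right tool for this form.
- the binomial theorem: there is no sum-raised-to-a-power identity hiding in these terms.
- the geometric series formula — there is no constant term-to-term ratio.


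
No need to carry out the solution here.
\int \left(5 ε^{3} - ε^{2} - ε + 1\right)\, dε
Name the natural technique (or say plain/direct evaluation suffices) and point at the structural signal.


Diagnosis: no special technique — nothing composite, nothing rational, nothing trigonometric — each constant-multiple power of ε integrates by the power rule alone.


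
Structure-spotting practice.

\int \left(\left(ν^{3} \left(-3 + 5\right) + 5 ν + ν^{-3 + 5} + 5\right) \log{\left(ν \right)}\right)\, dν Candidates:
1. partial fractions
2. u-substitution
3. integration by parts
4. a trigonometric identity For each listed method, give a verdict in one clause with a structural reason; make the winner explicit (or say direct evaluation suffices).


Verdict: integration by parts — \log{\left(ν \right)} blocks direct integration but differentiates to something rational — parts with the polynomial factor (ν^{3} \left(-3 + 5\right) + 5 ν + ν^{-3 + 5} + 5) as dv.
- partial fractions: the expression is not a ratio of polynomials that decomposes further.
- u-substitution: no subexpression of the integrand serves as a whole-integral substitution inner — individual terms may offer their own, but none carries its derivative as a factor of the full integrand; a working change of variable would have to be constructed from outside the expression.
- integration by parts: a fit — the right tool for this form.
- a trigonometric identity — no sine or cosine appears, so there is nothing for a trigonometric identity to act on.


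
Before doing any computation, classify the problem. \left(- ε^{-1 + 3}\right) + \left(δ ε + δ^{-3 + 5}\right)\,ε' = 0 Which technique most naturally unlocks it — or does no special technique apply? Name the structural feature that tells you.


Verdict: the homogeneous substitution — scaling δ and ε together leaves the slope fixed — it depends only on ε/δ, so substitute the ratio. A Bernoulli-style rewrite — possibly after exchanging which variable is treated as dependent — would work as well; the homogeneous substitution is the more immediate reading here.


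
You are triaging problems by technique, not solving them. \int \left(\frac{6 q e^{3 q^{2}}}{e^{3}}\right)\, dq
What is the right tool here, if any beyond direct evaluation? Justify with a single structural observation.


Diagnosis: u-substitution — collected, the integrand has one factor that is, up to a constant, the derivative of an inner expression the rest depends on — substitute for that inner expression.


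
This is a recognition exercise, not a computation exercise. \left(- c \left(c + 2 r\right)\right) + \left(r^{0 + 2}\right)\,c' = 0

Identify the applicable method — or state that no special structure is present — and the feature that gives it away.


Diagnosis: the homogeneous substitution — the slope's numerator and denominator share total degree; set v = c/r and the equation drops to separable form. This doubles as a Bernoulli equation in the unknown as written; the homogeneous route needs no setup at all.


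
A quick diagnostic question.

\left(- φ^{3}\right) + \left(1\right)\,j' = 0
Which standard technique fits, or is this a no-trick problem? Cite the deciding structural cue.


Best approach: no special technique — with j absent the equation is not coupled at all: direct integration in φ.


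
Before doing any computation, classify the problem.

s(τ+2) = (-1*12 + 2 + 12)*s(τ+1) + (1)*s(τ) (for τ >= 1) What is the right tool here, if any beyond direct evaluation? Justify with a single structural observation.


Diagnosis: the characteristic-root method — the recurrence treats every index alike (constant coefficients, no forcing) — precisely the regime where r^τ trials close it.


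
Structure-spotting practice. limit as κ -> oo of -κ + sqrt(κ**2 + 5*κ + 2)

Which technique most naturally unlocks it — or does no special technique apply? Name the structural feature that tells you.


Verdict: conjugate multiplication — sqrt(κ**2 + 5*κ + 2) and κ both blow up, but their difference is tame once the conjugate rationalizes it.


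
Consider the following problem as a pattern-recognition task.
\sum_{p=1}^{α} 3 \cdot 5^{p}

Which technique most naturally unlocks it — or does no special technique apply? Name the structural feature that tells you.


Technique: the geometric series formula — each summand is the previous one scaled by 5; that constant multiplier is itself the geometric structure.


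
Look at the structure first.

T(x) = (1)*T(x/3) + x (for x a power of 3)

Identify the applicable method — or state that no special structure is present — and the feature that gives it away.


Verdict: the master substitution — a divide-and-conquer shape: argument x/3, so change variables with x = 3^m and solve the linear version.


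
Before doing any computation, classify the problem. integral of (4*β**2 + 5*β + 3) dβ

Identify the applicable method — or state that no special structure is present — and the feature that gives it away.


Method: no special technique — every term is a constant multiple of a power of β; term-wise power-rule integration needs no preliminary transformation.


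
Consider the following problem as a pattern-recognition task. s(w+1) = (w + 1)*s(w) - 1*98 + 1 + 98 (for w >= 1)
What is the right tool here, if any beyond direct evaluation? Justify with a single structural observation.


Method: a summation factor — normalize by the running product of w + 1: the left side becomes a difference, and differences sum.


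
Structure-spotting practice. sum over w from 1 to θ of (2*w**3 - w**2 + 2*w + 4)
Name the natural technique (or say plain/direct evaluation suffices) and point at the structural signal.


Method: no special technique — with only polynomial terms in w present, the classical sum-of-powers identities are all you need.


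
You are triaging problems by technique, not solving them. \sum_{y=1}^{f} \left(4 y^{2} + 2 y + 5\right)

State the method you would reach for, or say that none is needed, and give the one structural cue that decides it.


Best approach: no special technique — recognize the absence of structure: constant-multiple powers of y summed plainly, no special method required.


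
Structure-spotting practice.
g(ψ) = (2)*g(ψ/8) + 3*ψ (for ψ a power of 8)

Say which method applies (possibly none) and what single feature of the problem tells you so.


Diagnosis: the master substitution — the call at ψ/8 makes this multiplicative recursion; the master-style substitution converts it to additive.


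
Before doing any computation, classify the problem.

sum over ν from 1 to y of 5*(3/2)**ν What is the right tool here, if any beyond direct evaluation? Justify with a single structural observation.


Method: the geometric series formula — each term is 3/2 times the previous one, so the geometric-series formula applies directly.


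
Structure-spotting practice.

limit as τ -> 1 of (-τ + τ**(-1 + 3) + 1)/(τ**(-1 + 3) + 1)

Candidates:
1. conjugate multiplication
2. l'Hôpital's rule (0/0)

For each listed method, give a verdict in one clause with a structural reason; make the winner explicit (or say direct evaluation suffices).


Diagnosis: no special technique — the function is continuous at 1; evaluation is itself the limit, no machinery required.
- conjugate multiplication: the conjugate move applies to radical differences, which this is not.
- l'Hôpital's rule (0/0) — substituting the point gives a finite value outright — there is no indeterminate clash to repair.


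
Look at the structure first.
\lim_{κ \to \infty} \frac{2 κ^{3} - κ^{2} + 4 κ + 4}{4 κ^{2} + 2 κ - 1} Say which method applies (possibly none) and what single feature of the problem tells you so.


Method: dominant-term comparison — divide by the highest power of κ present: lower-order terms vanish and the dominant ratio remains. As a single quotient, the ∞/∞ shape would yield to repeated differentiation as well — the growth comparison gets there in one look.


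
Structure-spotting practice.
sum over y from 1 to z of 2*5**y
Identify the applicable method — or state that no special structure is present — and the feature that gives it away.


Diagnosis: the geometric series formula — term-over-term division gives 5 every time — index-free ratio, geometric sum formula applies.


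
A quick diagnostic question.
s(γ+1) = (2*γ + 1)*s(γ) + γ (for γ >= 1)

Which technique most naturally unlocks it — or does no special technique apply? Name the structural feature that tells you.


Verdict: a summation factor — with the index-dependent coefficient 2*γ + 1, dividing by the cumulative product turns the left side into a pure difference.


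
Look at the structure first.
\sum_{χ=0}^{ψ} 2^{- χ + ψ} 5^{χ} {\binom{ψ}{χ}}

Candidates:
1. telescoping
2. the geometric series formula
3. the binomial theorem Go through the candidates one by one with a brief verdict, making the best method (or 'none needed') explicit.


Verdict: the binomial theorem — the summand is term χ of a binomial expansion in 5 and 2; the whole sum is a single power.
- telescoping: the summand is not presented as a shifted difference — a telescoping rewrite may exist, but the displayed structure does not offer one.
- the geometric series formula: there is no constant term-to-term ratio.
- the binomial theorem: yes — fits the structure here.


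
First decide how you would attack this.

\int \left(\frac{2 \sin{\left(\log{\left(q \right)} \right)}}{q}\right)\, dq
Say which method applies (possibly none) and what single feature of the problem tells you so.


Method: u-substitution — collected, the integrand has one factor that is, up to a constant, the derivative of an inner expression the rest depends on — substitute for that inner expression.


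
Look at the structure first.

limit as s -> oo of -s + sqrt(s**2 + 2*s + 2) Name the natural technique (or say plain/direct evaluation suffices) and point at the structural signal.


Diagnosis: conjugate multiplication — sqrt(s**2 + 2*s + 2) and s both blow up, but their difference is tame once the conjugate rationalizes it.


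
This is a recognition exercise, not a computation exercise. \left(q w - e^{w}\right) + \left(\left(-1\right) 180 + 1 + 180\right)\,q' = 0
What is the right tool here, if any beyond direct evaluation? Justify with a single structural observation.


Verdict: a linear integrating factor — q appears only to the first power with coefficient w — the classic integrating-factor setup.


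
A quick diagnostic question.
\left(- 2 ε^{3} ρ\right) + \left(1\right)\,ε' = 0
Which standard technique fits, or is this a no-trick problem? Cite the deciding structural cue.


Verdict: separation of variables — one side of the product carries the independent variable, the other the unknown — the textbook separation shape.


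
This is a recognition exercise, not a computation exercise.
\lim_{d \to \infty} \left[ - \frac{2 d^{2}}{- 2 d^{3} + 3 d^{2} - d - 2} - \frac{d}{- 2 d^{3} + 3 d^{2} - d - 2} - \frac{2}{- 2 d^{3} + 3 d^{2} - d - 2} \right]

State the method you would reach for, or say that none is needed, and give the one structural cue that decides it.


Best approach: dominant-term comparison — as d grows, only the highest-degree terms matter — compare leading terms and read the limit off. l'Hôpital's at-infinity variant applies to the expression viewed as a single quotient; the leading-term comparison is the direct route.


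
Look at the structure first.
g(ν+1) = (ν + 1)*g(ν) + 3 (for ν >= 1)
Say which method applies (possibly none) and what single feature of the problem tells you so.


Best approach: a summation factor — an index-dependent multiplier ν + 1 rules out characteristic roots; a summation factor converts it to a pure difference.


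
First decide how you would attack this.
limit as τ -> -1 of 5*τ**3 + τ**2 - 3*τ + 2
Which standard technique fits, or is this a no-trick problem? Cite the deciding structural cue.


Best approach: no special technique — the expression is continuous at -1 — substitute and evaluate; no indeterminate form appears.


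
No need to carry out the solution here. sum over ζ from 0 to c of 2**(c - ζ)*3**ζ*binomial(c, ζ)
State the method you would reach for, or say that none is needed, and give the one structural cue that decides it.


Method: the binomial theorem — the binomial coefficients weight matched powers of 3 and 2, which is exactly the expansion of a binomial power.


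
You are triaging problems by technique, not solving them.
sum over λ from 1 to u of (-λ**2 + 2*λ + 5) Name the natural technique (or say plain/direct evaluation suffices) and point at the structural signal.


Method: no special technique — constant-multiple powers of λ with no cancellation partners and no common ratio — use the standard power-sum formulas.


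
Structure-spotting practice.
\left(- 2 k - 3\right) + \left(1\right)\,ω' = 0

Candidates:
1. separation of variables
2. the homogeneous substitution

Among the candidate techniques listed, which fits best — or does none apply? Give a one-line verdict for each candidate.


Verdict: no special technique — the slope is a pure function of k; integrate both sides and be done.
- separation of variables — any separation here is vacuous (nothing depends on the unknown); direct integration is the honest label.
- the homogeneous substitution — the slope changes under joint rescaling, failing the degree-zero test.


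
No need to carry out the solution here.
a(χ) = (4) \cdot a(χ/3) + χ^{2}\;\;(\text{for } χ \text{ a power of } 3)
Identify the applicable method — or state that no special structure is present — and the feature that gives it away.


Technique: the master substitution — the argument contracts 3-fold per step: reindex χ exponentially and solve the linear recurrence in the new index.


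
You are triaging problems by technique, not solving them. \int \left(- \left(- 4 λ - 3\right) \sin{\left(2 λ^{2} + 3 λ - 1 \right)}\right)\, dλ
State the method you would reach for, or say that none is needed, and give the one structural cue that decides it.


Diagnosis: u-substitution — collected, the integrand has one factor that is, up to a constant, the derivative of an inner expression the rest depends on — substitute for that inner expression.


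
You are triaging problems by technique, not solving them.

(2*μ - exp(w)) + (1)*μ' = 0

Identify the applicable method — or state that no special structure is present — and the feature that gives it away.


Diagnosis: a linear integrating factor — arrange it as μ' + 2·μ = (the forcing term) and the integrating factor does the rest.


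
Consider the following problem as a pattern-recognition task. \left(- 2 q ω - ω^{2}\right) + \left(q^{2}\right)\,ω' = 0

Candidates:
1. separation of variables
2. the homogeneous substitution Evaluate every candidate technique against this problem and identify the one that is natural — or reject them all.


Diagnosis: the homogeneous substitution — the slope is degree-zero homogeneous: the ratio substitution v = ω/q collapses it. This doubles as a Bernoulli equation in the unknown as written; the homogeneous route needs no setup at all.
- separation of variables — the two dependences are entangled, not a clean product of one-variable pieces.
- the homogeneous substitution — yes, a natural case for it.


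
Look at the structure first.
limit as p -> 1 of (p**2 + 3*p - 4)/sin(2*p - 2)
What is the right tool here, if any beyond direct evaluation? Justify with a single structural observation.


Diagnosis: l'Hôpital's rule (0/0) — plug in 1: top and bottom both hit zero, so differentiate each and retry. A local series expansion at the point resolves it as well; the rule is the packaged version of that step.


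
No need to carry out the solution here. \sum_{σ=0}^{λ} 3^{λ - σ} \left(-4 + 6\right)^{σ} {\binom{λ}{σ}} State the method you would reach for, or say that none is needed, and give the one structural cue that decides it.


Best approach: the binomial theorem — binomial coefficients against complementary powers of (-4 + 6) and 3: recognize the binomial expansion and resum.


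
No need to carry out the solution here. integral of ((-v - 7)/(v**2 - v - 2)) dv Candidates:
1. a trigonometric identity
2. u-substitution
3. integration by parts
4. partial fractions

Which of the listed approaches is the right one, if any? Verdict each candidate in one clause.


Best approach: partial fractions — break v**2 - v - 2 into its roots and the integral splits into logarithm-sized bites.
- a trigonometric identity — there is no trigonometric structure at all — the integrand carries no sine or cosine to rewrite.
- u-substitution — no subexpression of the integrand pairs with its own derivative as a factor — individual terms may offer their own substitutions, but any change of variable covering the whole integral would have to be constructed from outside the expression.
- integration by parts: the nonconstant-polynomial-times-standard-kernel pattern (an exp, sine, cosine, or logarithm partner) is absent.
- partial fractions — yes, a natural case for it.


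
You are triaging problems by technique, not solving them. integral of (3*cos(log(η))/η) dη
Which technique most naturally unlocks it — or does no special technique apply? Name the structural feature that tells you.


Best approach: u-substitution — structure check: outer function, inner expression log(η), inner derivative as a factor — the classic u = log(η) pattern.


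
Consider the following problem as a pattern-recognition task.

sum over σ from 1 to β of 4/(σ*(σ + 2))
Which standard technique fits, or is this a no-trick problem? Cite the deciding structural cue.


Diagnosis: telescoping — the denominator's roots in 4/(σ*(σ + 2)) sit an integer apart: decomposition produces a self-cancelling chain.


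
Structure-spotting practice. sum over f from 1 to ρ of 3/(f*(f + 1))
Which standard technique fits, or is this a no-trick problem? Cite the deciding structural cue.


Diagnosis: telescoping — the summand 3/(f*(f + 1)) decomposes into fractions whose poles differ by an integer shift — the series collapses.


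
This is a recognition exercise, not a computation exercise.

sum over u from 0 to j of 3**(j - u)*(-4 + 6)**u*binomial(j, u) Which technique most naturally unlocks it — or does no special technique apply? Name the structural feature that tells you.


Best approach: the binomial theorem — binomial(j, u) weighting matched powers of (-4 + 6) and 3 is the expanded form of ((-4 + 6) + 3)^j — fold it back up.


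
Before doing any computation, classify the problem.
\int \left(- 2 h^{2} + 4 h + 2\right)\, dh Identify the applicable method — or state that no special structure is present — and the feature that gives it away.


Technique: no special technique — the integrand is a sum of constant multiples of powers of h — integrate term by term.


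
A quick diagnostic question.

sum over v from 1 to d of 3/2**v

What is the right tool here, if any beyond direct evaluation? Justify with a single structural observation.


Technique: the geometric series formula — consecutive terms stand in a fixed index-free ratio — the geometric sum formula closes it.


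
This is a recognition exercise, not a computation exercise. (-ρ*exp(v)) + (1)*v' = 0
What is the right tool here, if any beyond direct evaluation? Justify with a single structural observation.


Method: separation of variables — a product of single-variable factors, ρ and exp(v) — the textbook separable form.


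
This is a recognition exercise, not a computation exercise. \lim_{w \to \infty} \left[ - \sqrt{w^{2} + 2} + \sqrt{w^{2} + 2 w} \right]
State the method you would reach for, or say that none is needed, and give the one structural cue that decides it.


Diagnosis: conjugate multiplication — the ∞ − ∞ radical form is the exact trigger for the conjugate maneuver.


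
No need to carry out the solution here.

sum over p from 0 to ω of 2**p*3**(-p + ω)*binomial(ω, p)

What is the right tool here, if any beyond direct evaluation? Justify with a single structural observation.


Verdict: the binomial theorem — the summand is term p of a binomial expansion in 2 and 3; the whole sum is a single power.


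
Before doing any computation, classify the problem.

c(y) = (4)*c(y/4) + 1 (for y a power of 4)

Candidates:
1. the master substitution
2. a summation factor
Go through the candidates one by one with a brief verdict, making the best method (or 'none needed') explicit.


Diagnosis: the master substitution — the recursive call is at index y/4 rather than a shift, a divide-and-conquer shape — substituting y = 4^m linearizes it.
- the master substitution: yes — fits the structure here.
- a summation factor — the recursion divides its index rather than shifting it — there is no previous-term chain for a summation factor to telescope.


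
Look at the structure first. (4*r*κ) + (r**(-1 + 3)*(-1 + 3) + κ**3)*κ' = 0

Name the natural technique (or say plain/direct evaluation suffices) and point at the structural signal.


Technique: the exact-equation method — equality of cross partials is the green light — assemble the potential function term by term.


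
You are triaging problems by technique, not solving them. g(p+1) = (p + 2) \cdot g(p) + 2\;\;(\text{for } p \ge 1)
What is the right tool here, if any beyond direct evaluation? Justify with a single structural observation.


Best approach: a summation factor — one-term recursion with variable weight p + 2 is solved by product normalization, not by root-finding.


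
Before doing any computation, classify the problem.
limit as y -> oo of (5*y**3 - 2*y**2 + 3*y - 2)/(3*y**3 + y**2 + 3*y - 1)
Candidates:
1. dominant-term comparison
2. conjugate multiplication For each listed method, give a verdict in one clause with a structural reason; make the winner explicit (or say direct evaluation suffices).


Method: dominant-term comparison — divide through by the highest power of y; every lower-order term dies and the dominant terms decide the limit.
- dominant-term comparison: yes — fits the structure here.
- conjugate multiplication — multiplying by a conjugate would not remove any indeterminacy here.


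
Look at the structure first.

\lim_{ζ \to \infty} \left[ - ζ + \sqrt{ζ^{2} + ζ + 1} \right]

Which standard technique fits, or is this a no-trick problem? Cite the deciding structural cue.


Verdict: conjugate multiplication — divergence minus divergence hides a finite answer — expose it by pairing \sqrt{ζ^{2} + ζ + 1} - ζ with its conjugate.


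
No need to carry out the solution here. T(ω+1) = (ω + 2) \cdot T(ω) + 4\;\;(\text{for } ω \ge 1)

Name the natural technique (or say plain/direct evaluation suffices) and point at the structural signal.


Technique: a summation factor — the coefficient ω + 2 drifts with the index, so no fixed root exists; normalizing by the cumulative product telescopes it.


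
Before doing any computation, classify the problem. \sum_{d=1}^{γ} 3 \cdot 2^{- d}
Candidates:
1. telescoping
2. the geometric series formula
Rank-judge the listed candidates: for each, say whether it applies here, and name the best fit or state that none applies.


Verdict: the geometric series formula — consecutive terms stand in a fixed index-free ratio — the geometric sum formula closes it.
- telescoping: computed from the summand as displayed, the partial sums build up without the pairwise collapse telescoping exploits.
- the geometric series formula: yes, a natural case for it.


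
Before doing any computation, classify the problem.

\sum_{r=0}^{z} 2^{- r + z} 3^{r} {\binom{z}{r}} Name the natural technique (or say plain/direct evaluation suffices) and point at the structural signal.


Verdict: the binomial theorem — the summand is term r of a binomial expansion in 3 and 2; the whole sum is a single power.


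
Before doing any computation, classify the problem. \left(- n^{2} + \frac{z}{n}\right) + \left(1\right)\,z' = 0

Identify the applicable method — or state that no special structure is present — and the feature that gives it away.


Best approach: a linear integrating factor — the unknown enters only to the first power against a nonzero forcing term — the integrating-factor template applies directly.
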